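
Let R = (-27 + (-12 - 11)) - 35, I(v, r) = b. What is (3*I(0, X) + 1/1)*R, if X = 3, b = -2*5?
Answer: 2465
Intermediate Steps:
b = -10
I(v, r) = -10
R = -85 (R = (-27 - 23) - 35 = -50 - 35 = -85)
(3*I(0, X) + 1/1)*R = (3*(-10) + 1/1)*(-85) = (-30 + 1*1)*(-85) = (-30 + 1)*(-85) = -29*(-85) = 2465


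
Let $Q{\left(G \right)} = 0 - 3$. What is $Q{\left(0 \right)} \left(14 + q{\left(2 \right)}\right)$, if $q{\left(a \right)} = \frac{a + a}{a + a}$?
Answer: $-45$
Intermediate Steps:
$Q{\left(G \right)} = -3$
$q{\left(a \right)} = 1$ ($q{\left(a \right)} = \frac{2 a}{2 a} = 2 a \frac{1}{2 a} = 1$)
$Q{\left(0 \right)} \left(14 + q{\left(2 \right)}\right) = - 3 \left(14 + 1\right) = \left(-3\right) 15 = -45$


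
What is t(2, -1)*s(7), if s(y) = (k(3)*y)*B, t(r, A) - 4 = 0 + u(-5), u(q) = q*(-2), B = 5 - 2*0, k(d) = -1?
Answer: -490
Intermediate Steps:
B = 5 (B = 5 + 0 = 5)
u(q) = -2*q
t(r, A) = 14 (t(r, A) = 4 + (0 - 2*(-5)) = 4 + (0 + 10) = 4 + 10 = 14)
s(y) = -5*y (s(y) = -y*5 = -5*y)
t(2, -1)*s(7) = 14*(-5*7) = 14*(-35) = -490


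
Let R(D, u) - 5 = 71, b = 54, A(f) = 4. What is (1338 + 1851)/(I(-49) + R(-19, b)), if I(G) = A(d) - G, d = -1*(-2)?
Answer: 1063/43 ≈ 24.721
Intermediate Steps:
d = 2
R(D, u) = 76 (R(D, u) = 5 + 71 = 76)
I(G) = 4 - G
(1338 + 1851)/(I(-49) + R(-19, b)) = (1338 + 1851)/((4 - 1*(-49)) + 76) = 3189/((4 + 49) + 76) = 3189/(53 + 76) = 3189/129 = 3189*(1/129) = 1063/43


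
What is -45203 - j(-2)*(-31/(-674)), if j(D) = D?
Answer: -15233380/337 ≈ -45203.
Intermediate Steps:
-45203 - j(-2)*(-31/(-674)) = -45203 - (-2)*(-31/(-674)) = -45203 - (-2)*(-31*(-1/674)) = -45203 - (-2)*31/674 = -45203 - 1*(-31/337) = -45203 + 31/337 = -15233380/337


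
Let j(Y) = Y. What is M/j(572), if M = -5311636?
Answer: -120719/13 ≈ -9286.1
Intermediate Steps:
M/j(572) = -5311636/572 = -5311636*1/572 = -120719/13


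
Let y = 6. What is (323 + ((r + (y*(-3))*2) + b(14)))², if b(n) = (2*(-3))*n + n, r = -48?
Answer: 28561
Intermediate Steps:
b(n) = -5*n (b(n) = -6*n + n = -5*n)
(323 + ((r + (y*(-3))*2) + b(14)))² = (323 + ((-48 + (6*(-3))*2) - 5*14))² = (323 + ((-48 - 18*2) - 70))² = (323 + ((-48 - 36) - 70))² = (323 + (-84 - 70))² = (323 - 154)² = 169² = 28561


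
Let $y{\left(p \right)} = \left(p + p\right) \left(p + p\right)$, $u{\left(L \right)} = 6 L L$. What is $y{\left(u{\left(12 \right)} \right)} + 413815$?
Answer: $3399799$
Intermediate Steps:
$u{\left(L \right)} = 6 L^{2}$
$y{\left(p \right)} = 4 p^{2}$ ($y{\left(p \right)} = 2 p 2 p = 4 p^{2}$)
$y{\left(u{\left(12 \right)} \right)} + 413815 = 4 \left(6 \cdot 12^{2}\right)^{2} + 413815 = 4 \left(6 \cdot 144\right)^{2} + 413815 = 4 \cdot 864^{2} + 413815 = 4 \cdot 746496 + 413815 = 2985984 + 413815 = 3399799$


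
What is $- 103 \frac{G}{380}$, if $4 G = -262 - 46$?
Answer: $\frac{7931}{380} \approx 20.871$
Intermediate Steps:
$G = -77$ ($G = \frac{-262 - 46}{4} = \frac{1}{4} \left(-308\right) = -77$)
$- 103 \frac{G}{380} = - 103 \left(- \frac{77}{380}\right) = - 103 \left(\left(-77\right) \frac{1}{380}\right) = \left(-103\right) \left(- \frac{77}{380}\right) = \frac{7931}{380}$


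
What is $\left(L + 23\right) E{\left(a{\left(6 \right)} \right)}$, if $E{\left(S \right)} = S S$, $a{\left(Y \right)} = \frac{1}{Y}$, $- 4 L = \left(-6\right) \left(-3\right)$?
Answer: $\frac{37}{72} \approx 0.51389$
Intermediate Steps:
$L = - \frac{9}{2}$ ($L = - \frac{\left(-6\right) \left(-3\right)}{4} = \left(- \frac{1}{4}\right) 18 = - \frac{9}{2} \approx -4.5$)
$E{\left(S \right)} = S^{2}$
$\left(L + 23\right) E{\left(a{\left(6 \right)} \right)} = \left(- \frac{9}{2} + 23\right) \left(\frac{1}{6}\right)^{2} = \frac{37}{2 \cdot 36} = \frac{37}{2} \cdot \frac{1}{36} = \frac{37}{72}$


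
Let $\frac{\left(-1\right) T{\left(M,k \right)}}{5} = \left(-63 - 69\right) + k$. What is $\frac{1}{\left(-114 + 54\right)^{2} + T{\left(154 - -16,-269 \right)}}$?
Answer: $\frac{1}{5605} \approx 0.00017841$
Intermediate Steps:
$T{\left(M,k \right)} = 660 - 5 k$ ($T{\left(M,k \right)} = - 5 \left(\left(-63 - 69\right) + k\right) = - 5 \left(-132 + k\right) = 660 - 5 k$)
$\frac{1}{\left(-114 + 54\right)^{2} + T{\left(154 - -16,-269 \right)}} = \frac{1}{\left(-114 + 54\right)^{2} + \left(660 - -1345\right)} = \frac{1}{\left(-60\right)^{2} + \left(660 + 1345\right)} = \frac{1}{3600 + 2005} = \frac{1}{5605}$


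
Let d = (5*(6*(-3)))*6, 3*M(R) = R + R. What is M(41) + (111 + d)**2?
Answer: 552205/3 ≈ 1.8407e+5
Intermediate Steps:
M(R) = 2*R/3 (M(R) = (R + R)/3 = (2*R)/3 = 2*R/3)
d = -540 (d = (5*(-18))*6 = -90*6 = -540)
M(41) + (111 + d)**2 = (2/3)*41 + (111 - 540)**2 = 82/3 + (-429)**2 = 82/3 + 184041 = 552205/3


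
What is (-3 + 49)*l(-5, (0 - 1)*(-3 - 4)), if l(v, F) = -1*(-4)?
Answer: 184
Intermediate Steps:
l(v, F) = 4
(-3 + 49)*l(-5, (0 - 1)*(-3 - 4)) = (-3 + 49)*4 = 46*4 = 184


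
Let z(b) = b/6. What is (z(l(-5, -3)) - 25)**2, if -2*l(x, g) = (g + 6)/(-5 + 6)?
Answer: 10201/16 ≈ 637.56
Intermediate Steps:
l(x, g) = -3 - g/2 (l(x, g) = -(g + 6)/(2*(-5 + 6)) = -(6 + g)/(2*1) = -(6 + g)/2 = -3 - g/2)
z(b) = b/6 (z(b) = b*(1/6) = b/6)
(z(l(-5, -3)) - 25)**2 = ((-3 - 1/2*(-3))/6 - 25)**2 = ((-3 + 3/2)/6 - 25)**2 = ((1/6)*(-3/2) - 25)**2 = (-1/4 - 25)**2 = (-101/4)**2 = 10201/16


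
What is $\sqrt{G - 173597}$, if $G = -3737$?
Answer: $i \sqrt{177334} \approx 421.11 i$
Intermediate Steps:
$\sqrt{G - 173597} = \sqrt{-3737 - 173597} = \sqrt{-177334} = i \sqrt{177334}$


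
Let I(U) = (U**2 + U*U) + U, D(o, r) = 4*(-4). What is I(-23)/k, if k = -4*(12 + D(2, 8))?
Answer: 1035/16 ≈ 64.688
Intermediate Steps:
D(o, r) = -16
I(U) = U + 2*U**2 (I(U) = (U**2 + U**2) + U = 2*U**2 + U = U + 2*U**2)
k = 16 (k = -4*(12 - 16) = -4*(-4) = 16)
I(-23)/k = -23*(1 + 2*(-23))/16 = -23*(1 - 46)*(1/16) = -23*(-45)*(1/16) = 1035*(1/16) = 1035/16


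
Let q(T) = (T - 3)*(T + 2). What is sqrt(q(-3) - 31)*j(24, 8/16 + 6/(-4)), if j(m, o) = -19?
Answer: -95*I ≈ -95.0*I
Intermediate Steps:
q(T) = (-3 + T)*(2 + T)
sqrt(q(-3) - 31)*j(24, 8/16 + 6/(-4)) = sqrt((-6 + (-3)**2 - 1*(-3)) - 31)*(-19) = sqrt((-6 + 9 + 3) - 31)*(-19) = sqrt(6 - 31)*(-19) = sqrt(-25)*(-19) = (5*I)*(-19) = -95*I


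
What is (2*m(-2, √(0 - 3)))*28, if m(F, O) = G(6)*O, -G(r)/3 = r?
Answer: -1008*I*√3 ≈ -1745.9*I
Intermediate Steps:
G(r) = -3*r
m(F, O) = -18*O (m(F, O) = (-3*6)*O = -18*O)
(2*m(-2, √(0 - 3)))*28 = (2*(-18*√(0 - 3)))*28 = (2*(-18*I*√3))*28 = -36*I*√3*28 = -1008*I*√3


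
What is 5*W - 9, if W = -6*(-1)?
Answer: 21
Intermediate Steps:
W = 6
5*W - 9 = 5*6 - 9 = 30 - 9 = 21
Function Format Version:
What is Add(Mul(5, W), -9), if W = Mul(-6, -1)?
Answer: 21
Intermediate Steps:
W = 6
Add(Mul(5, W), -9) = Add(Mul(5, 6), -9) = Add(30, -9) = 21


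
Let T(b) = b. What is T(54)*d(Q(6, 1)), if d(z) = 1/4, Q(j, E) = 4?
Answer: 27/2 ≈ 13.500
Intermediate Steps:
d(z) = 1/4
T(54)*d(Q(6, 1)) = 54*(1/4) = 27/2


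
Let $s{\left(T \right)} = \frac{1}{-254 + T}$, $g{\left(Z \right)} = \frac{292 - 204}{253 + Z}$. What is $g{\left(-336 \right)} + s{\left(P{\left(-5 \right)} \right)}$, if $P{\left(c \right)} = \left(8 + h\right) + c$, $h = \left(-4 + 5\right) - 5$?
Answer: $- \frac{22523}{21165} \approx -1.0642$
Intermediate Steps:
$h = -4$ ($h = 1 - 5 = -4$)
$P{\left(c \right)} = 4 + c$ ($P{\left(c \right)} = \left(8 - 4\right) + c = 4 + c$)
$g{\left(Z \right)} = \frac{88}{253 + Z}$
$g{\left(-336 \right)} + s{\left(P{\left(-5 \right)} \right)} = \frac{88}{253 - 336} + \frac{1}{-254 + \left(4 - 5\right)} = \frac{88}{-83} + \frac{1}{-254 - 1} = 88 \left(- \frac{1}{83}\right) + \frac{1}{-255} = - \frac{88}{83} - \frac{1}{255} = - \frac{22523}{21165}$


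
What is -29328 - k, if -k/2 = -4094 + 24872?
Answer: 12228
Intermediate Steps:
k = -41556 (k = -2*(-4094 + 24872) = -2*20778 = -41556)
-29328 - k = -29328 - 1*(-41556) = -29328 + 41556 = 12228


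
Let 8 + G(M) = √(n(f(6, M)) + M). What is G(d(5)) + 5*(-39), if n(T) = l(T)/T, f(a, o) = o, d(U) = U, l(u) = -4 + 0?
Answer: -203 + √105/5 ≈ -200.95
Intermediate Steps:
l(u) = -4
n(T) = -4/T
G(M) = -8 + √(M - 4/M) (G(M) = -8 + √(-4/M + M) = -8 + √(M - 4/M))
G(d(5)) + 5*(-39) = (-8 + √(5 - 4/5)) + 5*(-39) = (-8 + √(5 - 4*⅕)) - 195 = (-8 + √(5 - ⅘)) - 195 = (-8 + √(21/5)) - 195 = (-8 + √105/5) - 195 = -203 + √105/5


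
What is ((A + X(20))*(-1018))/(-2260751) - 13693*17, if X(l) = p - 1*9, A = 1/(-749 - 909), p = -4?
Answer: -436269450273694/1874162579 ≈ -2.3278e+5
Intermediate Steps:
A = -1/1658 (A = 1/(-1658) = -1/1658 ≈ -0.00060314)
X(l) = -13 (X(l) = -4 - 1*9 = -4 - 9 = -13)
((A + X(20))*(-1018))/(-2260751) - 13693*17 = ((-1/1658 - 13)*(-1018))/(-2260751) - 13693*17 = -21555/1658*(-1018)*(-1/2260751) - 232781 = (10971495/829)*(-1/2260751) - 232781 = -10971495/1874162579 - 232781 = -436269450273694/1874162579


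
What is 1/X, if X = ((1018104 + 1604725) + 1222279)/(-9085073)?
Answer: -9085073/3845108 ≈ -2.3628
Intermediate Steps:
X = -3845108/9085073 (X = (2622829 + 1222279)*(-1/9085073) = 3845108*(-1/9085073) = -3845108/9085073 ≈ -0.42323)
1/X = 1/(-3845108/9085073) = -9085073/3845108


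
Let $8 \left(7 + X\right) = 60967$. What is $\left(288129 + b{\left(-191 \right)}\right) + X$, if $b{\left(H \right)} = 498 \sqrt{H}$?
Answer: $\frac{2365943}{8} + 498 i \sqrt{191} \approx 2.9574 \cdot 10^{5} + 6882.5 i$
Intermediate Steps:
$X = \frac{60911}{8}$ ($X = -7 + \frac{1}{8} \cdot 60967 = -7 + \frac{60967}{8} = \frac{60911}{8} \approx 7613.9$)
$\left(288129 + b{\left(-191 \right)}\right) + X = \left(288129 + 498 \sqrt{-191}\right) + \frac{60911}{8} = \left(288129 + 498 i \sqrt{191}\right) + \frac{60911}{8} = \frac{2365943}{8} + 498 i \sqrt{191}$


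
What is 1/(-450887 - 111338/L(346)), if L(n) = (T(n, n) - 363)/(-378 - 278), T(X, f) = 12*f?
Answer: -3789/1635373115 ≈ -2.3169e-6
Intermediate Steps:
L(n) = 363/656 - 3*n/164 (L(n) = (12*n - 363)/(-378 - 278) = (-363 + 12*n)/(-656) = (-363 + 12*n)*(-1/656) = 363/656 - 3*n/164)
1/(-450887 - 111338/L(346)) = 1/(-450887 - 111338/(363/656 - 3/164*346)) = 1/(-450887 - 111338/(363/656 - 519/82)) = 1/(-450887 - 111338/(-3789/656)) = 1/(-450887 - 111338*(-656/3789)) = 1/(-450887 + 73037728/3789) = 1/(-1635373115/3789) = -3789/1635373115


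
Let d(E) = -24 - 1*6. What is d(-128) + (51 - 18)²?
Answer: 1059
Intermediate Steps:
d(E) = -30 (d(E) = -24 - 6 = -30)
d(-128) + (51 - 18)² = -30 + (51 - 18)² = -30 + 33² = -30 + 1089 = 1059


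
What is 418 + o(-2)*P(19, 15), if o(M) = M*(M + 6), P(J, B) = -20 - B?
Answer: 698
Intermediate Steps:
o(M) = M*(6 + M)
418 + o(-2)*P(19, 15) = 418 + (-2*(6 - 2))*(-20 - 1*15) = 418 + (-2*4)*(-20 - 15) = 418 - 8*(-35) = 418 + 280 = 698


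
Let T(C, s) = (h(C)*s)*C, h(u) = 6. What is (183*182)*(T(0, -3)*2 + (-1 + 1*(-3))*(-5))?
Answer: 666120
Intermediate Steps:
T(C, s) = 6*C*s (T(C, s) = (6*s)*C = 6*C*s)
(183*182)*(T(0, -3)*2 + (-1 + 1*(-3))*(-5)) = (183*182)*((6*0*(-3))*2 + (-1 + 1*(-3))*(-5)) = 33306*(0*2 + (-1 - 3)*(-5)) = 33306*(0 - 4*(-5)) = 33306*(0 + 20) = 33306*20 = 666120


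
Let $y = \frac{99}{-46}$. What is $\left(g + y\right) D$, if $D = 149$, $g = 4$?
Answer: $\frac{12665}{46} \approx 275.33$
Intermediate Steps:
$y = - \frac{99}{46}$ ($y = 99 \left(- \frac{1}{46}\right) = - \frac{99}{46} \approx -2.1522$)
$\left(g + y\right) D = \left(4 - \frac{99}{46}\right) 149 = \frac{85}{46} \cdot 149 = \frac{12665}{46}$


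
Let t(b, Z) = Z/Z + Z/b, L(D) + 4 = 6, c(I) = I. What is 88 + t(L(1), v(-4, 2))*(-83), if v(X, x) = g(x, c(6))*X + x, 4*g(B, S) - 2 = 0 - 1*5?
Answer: -405/2 ≈ -202.50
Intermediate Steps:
g(B, S) = -¾ (g(B, S) = ½ + (0 - 1*5)/4 = ½ + (0 - 5)/4 = ½ + (¼)*(-5) = ½ - 5/4 = -¾)
v(X, x) = x - 3*X/4 (v(X, x) = -3*X/4 + x = x - 3*X/4)
L(D) = 2 (L(D) = -4 + 6 = 2)
t(b, Z) = 1 + Z/b
88 + t(L(1), v(-4, 2))*(-83) = 88 + (((2 - ¾*(-4)) + 2)/2)*(-83) = 88 + (((2 + 3) + 2)/2)*(-83) = 88 + ((5 + 2)/2)*(-83) = 88 + ((½)*7)*(-83) = 88 + (7/2)*(-83) = 88 - 581/2 = -405/2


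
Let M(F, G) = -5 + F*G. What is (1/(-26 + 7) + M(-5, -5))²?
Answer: 143641/361 ≈ 397.90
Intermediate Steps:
(1/(-26 + 7) + M(-5, -5))² = (1/(-26 + 7) + (-5 - 5*(-5)))² = (1/(-19) + (-5 + 25))² = (-1/19 + 20)² = (379/19)² = 143641/361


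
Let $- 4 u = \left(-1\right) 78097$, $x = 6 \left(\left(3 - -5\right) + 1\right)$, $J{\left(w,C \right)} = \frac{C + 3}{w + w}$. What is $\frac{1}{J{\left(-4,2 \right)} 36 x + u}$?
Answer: $\frac{4}{73237} \approx 5.4617 \cdot 10^{-5}$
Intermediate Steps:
$J{\left(w,C \right)} = \frac{3 + C}{2 w}$
$x = 54$ ($x = 6 \left(\left(3 + 5\right) + 1\right) = 6 \left(8 + 1\right) = 6 \cdot 9 = 54$)
$u = \frac{78097}{4}$ ($u = - \frac{\left(-1\right) 78097}{4} = \left(- \frac{1}{4}\right) \left(-78097\right) = \frac{78097}{4} \approx 19524.0$)
$\frac{1}{J{\left(-4,2 \right)} 36 x + u} = \frac{1}{\frac{3 + 2}{2 \left(-4\right)} 36 \cdot 54 + \frac{78097}{4}} = \frac{1}{\frac{1}{2} \left(- \frac{1}{4}\right) 5 \cdot 36 \cdot 54 + \frac{78097}{4}} = \frac{1}{\left(- \frac{5}{8}\right) 36 \cdot 54 + \frac{78097}{4}} = \frac{1}{\left(- \frac{45}{2}\right) 54 + \frac{78097}{4}} = \frac{1}{-1215 + \frac{78097}{4}} = \frac{1}{\frac{73237}{4}} = \frac{4}{73237}$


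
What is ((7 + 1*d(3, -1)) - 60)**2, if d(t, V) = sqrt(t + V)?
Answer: (53 - sqrt(2))**2 ≈ 2661.1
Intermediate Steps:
d(t, V) = sqrt(V + t)
((7 + 1*d(3, -1)) - 60)**2 = ((7 + 1*sqrt(-1 + 3)) - 60)**2 = ((7 + 1*sqrt(2)) - 60)**2 = ((7 + sqrt(2)) - 60)**2 = (-53 + sqrt(2))**2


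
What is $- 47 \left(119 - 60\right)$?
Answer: $-2773$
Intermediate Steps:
$- 47 \left(119 - 60\right) = \left(-47\right) 59 = -2773$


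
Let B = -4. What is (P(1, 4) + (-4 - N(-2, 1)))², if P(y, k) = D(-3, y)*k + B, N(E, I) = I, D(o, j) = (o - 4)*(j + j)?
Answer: 4225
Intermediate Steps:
D(o, j) = 2*j*(-4 + o) (D(o, j) = (-4 + o)*(2*j) = 2*j*(-4 + o))
P(y, k) = -4 - 14*k*y (P(y, k) = (2*y*(-4 - 3))*k - 4 = (2*y*(-7))*k - 4 = (-14*y)*k - 4 = -14*k*y - 4 = -4 - 14*k*y)
(P(1, 4) + (-4 - N(-2, 1)))² = ((-4 - 14*4*1) + (-4 - 1*1))² = ((-4 - 56) + (-4 - 1))² = (-60 - 5)² = (-65)² = 4225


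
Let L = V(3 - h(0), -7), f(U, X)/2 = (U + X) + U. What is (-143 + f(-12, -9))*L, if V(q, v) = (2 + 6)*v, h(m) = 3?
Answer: 11704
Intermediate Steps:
f(U, X) = 2*X + 4*U (f(U, X) = 2*((U + X) + U) = 2*(X + 2*U) = 2*X + 4*U)
V(q, v) = 8*v
L = -56 (L = 8*(-7) = -56)
(-143 + f(-12, -9))*L = (-143 + (2*(-9) + 4*(-12)))*(-56) = (-143 + (-18 - 48))*(-56) = (-143 - 66)*(-56) = -209*(-56) = 11704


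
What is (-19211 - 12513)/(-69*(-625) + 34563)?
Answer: -7931/19422 ≈ -0.40835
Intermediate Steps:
(-19211 - 12513)/(-69*(-625) + 34563) = -31724/(43125 + 34563) = -31724/77688 = -31724*1/77688 = -7931/19422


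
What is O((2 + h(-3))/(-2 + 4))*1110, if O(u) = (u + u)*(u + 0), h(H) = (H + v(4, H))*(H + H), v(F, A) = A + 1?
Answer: 568320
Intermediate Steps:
v(F, A) = 1 + A
h(H) = 2*H*(1 + 2*H) (h(H) = (H + (1 + H))*(H + H) = (1 + 2*H)*(2*H) = 2*H*(1 + 2*H))
O(u) = 2*u**2 (O(u) = (2*u)*u = 2*u**2)
O((2 + h(-3))/(-2 + 4))*1110 = (2*((2 + 2*(-3)*(1 + 2*(-3)))/(-2 + 4))**2)*1110 = (2*((2 + 2*(-3)*(1 - 6))/2)**2)*1110 = (2*((2 + 2*(-3)*(-5))*(1/2))**2)*1110 = (2*((2 + 30)*(1/2))**2)*1110 = (2*(32*(1/2))**2)*1110 = (2*16**2)*1110 = (2*256)*1110 = 512*1110 = 568320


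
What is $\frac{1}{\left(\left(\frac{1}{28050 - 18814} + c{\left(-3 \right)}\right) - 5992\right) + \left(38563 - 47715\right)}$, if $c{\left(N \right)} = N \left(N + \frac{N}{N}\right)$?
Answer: $- \frac{9236}{139814567} \approx -6.6059 \cdot 10^{-5}$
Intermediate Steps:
$c{\left(N \right)} = N \left(1 + N\right)$ ($c{\left(N \right)} = N \left(N + 1\right) = N \left(1 + N\right)$)
$\frac{1}{\left(\left(\frac{1}{28050 - 18814} + c{\left(-3 \right)}\right) - 5992\right) + \left(38563 - 47715\right)} = \frac{1}{\left(\left(\frac{1}{28050 - 18814} - 3 \left(1 - 3\right)\right) - 5992\right) + \left(38563 - 47715\right)} = \frac{1}{\left(\left(\frac{1}{9236} - -6\right) - 5992\right) + \left(38563 - 47715\right)} = \frac{1}{\left(\left(\frac{1}{9236} + 6\right) - 5992\right) - 9152} = \frac{1}{\left(\frac{55417}{9236} - 5992\right) - 9152} = \frac{1}{- \frac{55286695}{9236} - 9152} = \frac{1}{- \frac{139814567}{9236}} = - \frac{9236}{139814567}$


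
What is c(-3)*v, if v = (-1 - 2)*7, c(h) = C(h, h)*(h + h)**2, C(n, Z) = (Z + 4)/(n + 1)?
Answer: 378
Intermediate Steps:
C(n, Z) = (4 + Z)/(1 + n)
c(h) = 4*h**2*(4 + h)/(1 + h) (c(h) = ((4 + h)/(1 + h))*(h + h)**2 = ((4 + h)/(1 + h))*(2*h)**2 = ((4 + h)/(1 + h))*(4*h**2) = 4*h**2*(4 + h)/(1 + h))
v = -21 (v = -3*7 = -21)
c(-3)*v = (4*(-3)**2*(4 - 3)/(1 - 3))*(-21) = (4*9*1/(-2))*(-21) = (4*9*(-1/2)*1)*(-21) = -18*(-21) = 378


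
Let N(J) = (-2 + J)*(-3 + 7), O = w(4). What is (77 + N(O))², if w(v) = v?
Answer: 7225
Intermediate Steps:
O = 4
N(J) = -8 + 4*J (N(J) = (-2 + J)*4 = -8 + 4*J)
(77 + N(O))² = (77 + (-8 + 4*4))² = (77 + (-8 + 16))² = (77 + 8)² = 85² = 7225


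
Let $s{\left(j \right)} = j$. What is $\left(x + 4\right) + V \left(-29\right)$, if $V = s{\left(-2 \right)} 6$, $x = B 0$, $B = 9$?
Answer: $352$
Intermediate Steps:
$x = 0$ ($x = 9 \cdot 0 = 0$)
$V = -12$ ($V = \left(-2\right) 6 = -12$)
$\left(x + 4\right) + V \left(-29\right) = \left(0 + 4\right) - -348 = 4 + 348 = 352$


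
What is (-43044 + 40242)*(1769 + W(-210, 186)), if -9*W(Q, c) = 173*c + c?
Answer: 5119254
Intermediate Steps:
W(Q, c) = -58*c/3 (W(Q, c) = -(173*c + c)/9 = -58*c/3)
(-43044 + 40242)*(1769 + W(-210, 186)) = (-43044 + 40242)*(1769 - 58/3*186) = -2802*(1769 - 3596) = -2802*(-1827) = 5119254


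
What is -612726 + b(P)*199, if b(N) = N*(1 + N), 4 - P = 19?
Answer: -570936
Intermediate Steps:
P = -15 (P = 4 - 1*19 = 4 - 19 = -15)
-612726 + b(P)*199 = -612726 - 15*(1 - 15)*199 = -612726 - 15*(-14)*199 = -612726 + 210*199 = -612726 + 41790 = -570936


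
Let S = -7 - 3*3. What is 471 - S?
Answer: 487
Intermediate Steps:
S = -16 (S = -7 - 9 = -16)
471 - S = 471 - 1*(-16) = 471 + 16 = 487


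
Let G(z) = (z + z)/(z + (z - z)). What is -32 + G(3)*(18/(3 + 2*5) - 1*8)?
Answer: -588/13 ≈ -45.231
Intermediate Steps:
G(z) = 2 (G(z) = (2*z)/(z + 0) = (2*z)/z = 2)
-32 + G(3)*(18/(3 + 2*5) - 1*8) = -32 + 2*(18/(3 + 2*5) - 1*8) = -32 + 2*(18/(3 + 10) - 8) = -32 + 2*(18/13 - 8) = -32 + 2*(-86/13) = -32 - 172/13 = -588/13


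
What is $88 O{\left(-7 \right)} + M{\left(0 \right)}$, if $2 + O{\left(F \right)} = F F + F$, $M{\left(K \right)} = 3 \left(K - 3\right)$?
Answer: $3511$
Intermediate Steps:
$M{\left(K \right)} = -9 + 3 K$ ($M{\left(K \right)} = 3 \left(-3 + K\right) = -9 + 3 K$)
$O{\left(F \right)} = -2 + F + F^{2}$ ($O{\left(F \right)} = -2 + \left(F F + F\right) = -2 + \left(F^{2} + F\right) = -2 + \left(F + F^{2}\right) = -2 + F + F^{2}$)
$88 O{\left(-7 \right)} + M{\left(0 \right)} = 88 \left(-2 - 7 + \left(-7\right)^{2}\right) + \left(-9 + 3 \cdot 0\right) = 88 \left(-2 - 7 + 49\right) + \left(-9 + 0\right) = 88 \cdot 40 - 9 = 3520 - 9 = 3511$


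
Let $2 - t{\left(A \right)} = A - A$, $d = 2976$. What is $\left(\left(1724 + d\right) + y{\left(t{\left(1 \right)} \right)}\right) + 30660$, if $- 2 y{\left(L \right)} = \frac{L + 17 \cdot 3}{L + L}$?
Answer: $\frac{282827}{8} \approx 35353.0$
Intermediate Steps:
$t{\left(A \right)} = 2$ ($t{\left(A \right)} = 2 - \left(A - A\right) = 2 - 0 = 2 + 0 = 2$)
$y{\left(L \right)} = - \frac{51 + L}{4 L}$ ($y{\left(L \right)} = - \frac{\left(L + 17 \cdot 3\right) \frac{1}{L + L}}{2} = - \frac{\left(L + 51\right) \frac{1}{2 L}}{2} = - \frac{\left(51 + L\right) \frac{1}{2 L}}{2} = - \frac{\frac{1}{2} \frac{1}{L} \left(51 + L\right)}{2} = - \frac{51 + L}{4 L}$)
$\left(\left(1724 + d\right) + y{\left(t{\left(1 \right)} \right)}\right) + 30660 = \left(\left(1724 + 2976\right) + \frac{-51 - 2}{4 \cdot 2}\right) + 30660 = \left(4700 + \frac{1}{4} \cdot \frac{1}{2} \left(-51 - 2\right)\right) + 30660 = \left(4700 + \frac{1}{4} \cdot \frac{1}{2} \left(-53\right)\right) + 30660 = \left(4700 - \frac{53}{8}\right) + 30660 = \frac{37547}{8} + 30660 = \frac{282827}{8}$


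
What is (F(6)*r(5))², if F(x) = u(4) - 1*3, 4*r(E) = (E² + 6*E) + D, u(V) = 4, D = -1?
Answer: 729/4 ≈ 182.25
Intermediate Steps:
r(E) = -¼ + E²/4 + 3*E/2 (r(E) = ((E² + 6*E) - 1)/4 = (-1 + E² + 6*E)/4 = -¼ + E²/4 + 3*E/2)
F(x) = 1 (F(x) = 4 - 1*3 = 4 - 3 = 1)
(F(6)*r(5))² = (1*(-¼ + (¼)*5² + (3/2)*5))² = (1*(-¼ + (¼)*25 + 15/2))² = (1*(-¼ + 25/4 + 15/2))² = (1*(27/2))² = (27/2)² = 729/4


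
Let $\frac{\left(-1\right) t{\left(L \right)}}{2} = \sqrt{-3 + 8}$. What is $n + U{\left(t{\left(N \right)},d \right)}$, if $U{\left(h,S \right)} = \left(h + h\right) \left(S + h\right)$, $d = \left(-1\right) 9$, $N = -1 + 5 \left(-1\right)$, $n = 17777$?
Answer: $17817 + 36 \sqrt{5} \approx 17898.0$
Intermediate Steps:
$N = -6$ ($N = -1 - 5 = -6$)
$d = -9$
$t{\left(L \right)} = - 2 \sqrt{5}$ ($t{\left(L \right)} = - 2 \sqrt{-3 + 8} = - 2 \sqrt{5}$)
$U{\left(h,S \right)} = 2 h \left(S + h\right)$
$n + U{\left(t{\left(N \right)},d \right)} = 17777 + 2 \left(- 2 \sqrt{5}\right) \left(-9 - 2 \sqrt{5}\right) = 17777 - 4 \sqrt{5} \left(-9 - 2 \sqrt{5}\right)$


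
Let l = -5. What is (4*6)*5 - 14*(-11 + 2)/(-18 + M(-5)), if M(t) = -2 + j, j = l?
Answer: 2874/25 ≈ 114.96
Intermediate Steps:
j = -5
M(t) = -7 (M(t) = -2 - 5 = -7)
(4*6)*5 - 14*(-11 + 2)/(-18 + M(-5)) = (4*6)*5 - 14*(-11 + 2)/(-18 - 7) = 24*5 - (-126)/(-25) = 120 - (-126)*(-1)/25 = 120 - 14*9/25 = 120 - 126/25 = 2874/25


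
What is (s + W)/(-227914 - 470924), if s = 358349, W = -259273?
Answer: -49538/349419 ≈ -0.14177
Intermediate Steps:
(s + W)/(-227914 - 470924) = (358349 - 259273)/(-227914 - 470924) = 99076/(-698838) = 99076*(-1/698838) = -49538/349419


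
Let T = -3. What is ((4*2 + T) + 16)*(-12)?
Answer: -252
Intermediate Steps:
((4*2 + T) + 16)*(-12) = ((4*2 - 3) + 16)*(-12) = ((8 - 3) + 16)*(-12) = (5 + 16)*(-12) = 21*(-12) = -252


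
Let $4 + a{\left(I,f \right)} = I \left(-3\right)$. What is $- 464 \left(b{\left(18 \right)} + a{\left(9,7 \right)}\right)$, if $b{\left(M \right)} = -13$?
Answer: $20416$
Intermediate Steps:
$a{\left(I,f \right)} = -4 - 3 I$ ($a{\left(I,f \right)} = -4 + I \left(-3\right) = -4 - 3 I$)
$- 464 \left(b{\left(18 \right)} + a{\left(9,7 \right)}\right) = - 464 \left(-13 - 31\right) = \left(-464\right) \left(-44\right) = 20416$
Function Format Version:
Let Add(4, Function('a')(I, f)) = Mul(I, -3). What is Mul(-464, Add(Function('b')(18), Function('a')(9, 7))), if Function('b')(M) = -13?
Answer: 20416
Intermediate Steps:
Function('a')(I, f) = Add(-4, Mul(-3, I)) (Function('a')(I, f) = Add(-4, Mul(I, -3)) = Add(-4, Mul(-3, I)))
Mul(-464, Add(Function('b')(18), Function('a')(9, 7))) = Mul(-464, Add(-13, Add(-4, Mul(-3, 9)))) = Mul(-464, Add(-13, Add(-4, -27))) = Mul(-464, Add(-13, -31)) = Mul(-464, -44) = 20416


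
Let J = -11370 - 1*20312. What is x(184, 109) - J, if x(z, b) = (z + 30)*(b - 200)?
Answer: 12208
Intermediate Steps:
x(z, b) = (-200 + b)*(30 + z) (x(z, b) = (30 + z)*(-200 + b) = (-200 + b)*(30 + z))
J = -31682 (J = -11370 - 20312 = -31682)
x(184, 109) - J = (-6000 - 200*184 + 30*109 + 109*184) - 1*(-31682) = (-6000 - 36800 + 3270 + 20056) + 31682 = -19474 + 31682 = 12208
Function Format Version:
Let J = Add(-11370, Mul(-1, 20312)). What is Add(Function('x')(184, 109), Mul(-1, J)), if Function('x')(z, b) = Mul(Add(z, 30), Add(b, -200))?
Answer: 12208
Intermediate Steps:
Function('x')(z, b) = Mul(Add(-200, b), Add(30, z)) (Function('x')(z, b) = Mul(Add(30, z), Add(-200, b)) = Mul(Add(-200, b), Add(30, z)))
J = -31682 (J = Add(-11370, -20312) = -31682)
Add(Function('x')(184, 109), Mul(-1, J)) = Add(Add(-6000, Mul(-200, 184), Mul(30, 109), Mul(109, 184)), Mul(-1, -31682)) = Add(Add(-6000, -36800, 3270, 20056), 31682) = Add(-19474, 31682) = 12208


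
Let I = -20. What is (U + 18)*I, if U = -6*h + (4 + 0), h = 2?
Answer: -200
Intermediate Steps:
U = -8 (U = -6*2 + (4 + 0) = -12 + 4 = -8)
(U + 18)*I = (-8 + 18)*(-20) = 10*(-20) = -200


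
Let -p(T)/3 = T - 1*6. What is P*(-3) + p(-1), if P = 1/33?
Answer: 230/11 ≈ 20.909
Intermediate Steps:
p(T) = 18 - 3*T (p(T) = -3*(T - 1*6) = -3*(T - 6) = -3*(-6 + T) = 18 - 3*T)
P = 1/33 ≈ 0.030303
P*(-3) + p(-1) = (1/33)*(-3) + (18 - 3*(-1)) = -1/11 + (18 + 3) = -1/11 + 21 = 230/11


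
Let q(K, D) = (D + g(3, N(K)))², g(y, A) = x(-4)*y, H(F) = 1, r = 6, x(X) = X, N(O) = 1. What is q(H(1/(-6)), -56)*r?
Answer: 27744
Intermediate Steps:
g(y, A) = -4*y
q(K, D) = (-12 + D)² (q(K, D) = (D - 4*3)² = (D - 12)² = (-12 + D)²)
q(H(1/(-6)), -56)*r = (-12 - 56)²*6 = (-68)²*6 = 4624*6 = 27744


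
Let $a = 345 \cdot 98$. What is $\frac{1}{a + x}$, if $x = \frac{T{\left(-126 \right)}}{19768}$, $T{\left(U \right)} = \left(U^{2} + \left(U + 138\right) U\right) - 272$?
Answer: $\frac{4942}{167092543} \approx 2.9576 \cdot 10^{-5}$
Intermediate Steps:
$T{\left(U \right)} = -272 + U^{2} + U \left(138 + U\right)$ ($T{\left(U \right)} = \left(U^{2} + \left(138 + U\right) U\right) - 272 = \left(U^{2} + U \left(138 + U\right)\right) - 272 = -272 + U^{2} + U \left(138 + U\right)$)
$a = 33810$
$x = \frac{3523}{4942}$ ($x = \frac{-272 + 2 \left(-126\right)^{2} + 138 \left(-126\right)}{19768} = \left(-272 + 2 \cdot 15876 - 17388\right) \frac{1}{19768} = \left(-272 + 31752 - 17388\right) \frac{1}{19768} = 14092 \cdot \frac{1}{19768} = \frac{3523}{4942} \approx 0.71287$)
$\frac{1}{a + x} = \frac{1}{33810 + \frac{3523}{4942}} = \frac{1}{\frac{167092543}{4942}} = \frac{4942}{167092543}$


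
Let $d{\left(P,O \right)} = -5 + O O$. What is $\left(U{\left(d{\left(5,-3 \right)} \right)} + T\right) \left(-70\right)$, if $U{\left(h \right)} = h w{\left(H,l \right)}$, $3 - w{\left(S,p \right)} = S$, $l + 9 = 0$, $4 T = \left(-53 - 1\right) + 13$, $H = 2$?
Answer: $\frac{875}{2} \approx 437.5$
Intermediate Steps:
$T = - \frac{41}{4}$ ($T = \frac{\left(-53 - 1\right) + 13}{4} = \frac{-54 + 13}{4} = \frac{1}{4} \left(-41\right) = - \frac{41}{4} \approx -10.25$)
$l = -9$ ($l = -9 + 0 = -9$)
$w{\left(S,p \right)} = 3 - S$
$d{\left(P,O \right)} = -5 + O^{2}$
$U{\left(h \right)} = h$ ($U{\left(h \right)} = h \left(3 - 2\right) = h 1 = h$)
$\left(U{\left(d{\left(5,-3 \right)} \right)} + T\right) \left(-70\right) = \left(\left(-5 + \left(-3\right)^{2}\right) - \frac{41}{4}\right) \left(-70\right) = \left(\left(-5 + 9\right) - \frac{41}{4}\right) \left(-70\right) = \left(4 - \frac{41}{4}\right) \left(-70\right) = \left(- \frac{25}{4}\right) \left(-70\right) = \frac{875}{2}$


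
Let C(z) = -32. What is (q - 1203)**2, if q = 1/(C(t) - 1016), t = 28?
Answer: 1589477955025/1098304 ≈ 1.4472e+6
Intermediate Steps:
q = -1/1048 (q = 1/(-32 - 1016) = 1/(-1048) = -1/1048 ≈ -0.00095420)
(q - 1203)**2 = (-1/1048 - 1203)**2 = (-1260745/1048)**2 = 1589477955025/1098304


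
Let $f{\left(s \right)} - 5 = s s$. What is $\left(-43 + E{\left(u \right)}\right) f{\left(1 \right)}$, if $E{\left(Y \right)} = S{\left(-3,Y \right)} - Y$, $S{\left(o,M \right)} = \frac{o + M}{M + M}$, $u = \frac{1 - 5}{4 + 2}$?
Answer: $- \frac{475}{2} \approx -237.5$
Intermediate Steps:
$u = - \frac{2}{3}$ ($u = - \frac{4}{6} = \left(-4\right) \frac{1}{6} = - \frac{2}{3} \approx -0.66667$)
$S{\left(o,M \right)} = \frac{M + o}{2 M}$
$f{\left(s \right)} = 5 + s^{2}$ ($f{\left(s \right)} = 5 + s s = 5 + s^{2}$)
$E{\left(Y \right)} = - Y + \frac{-3 + Y}{2 Y}$ ($E{\left(Y \right)} = \frac{Y - 3}{2 Y} - Y = \frac{-3 + Y}{2 Y} - Y = - Y + \frac{-3 + Y}{2 Y}$)
$\left(-43 + E{\left(u \right)}\right) f{\left(1 \right)} = \left(-43 - \left(- \frac{7}{6} - \frac{9}{4}\right)\right) \left(5 + 1^{2}\right) = \left(-43 + \left(\frac{1}{2} + \frac{2}{3} - - \frac{9}{4}\right)\right) \left(5 + 1\right) = \left(-43 + \left(\frac{1}{2} + \frac{2}{3} + \frac{9}{4}\right)\right) 6 = \left(-43 + \frac{41}{12}\right) 6 = \left(- \frac{475}{12}\right) 6 = - \frac{475}{2}$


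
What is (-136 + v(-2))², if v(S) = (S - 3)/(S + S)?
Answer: 290521/16 ≈ 18158.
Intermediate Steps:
v(S) = (-3 + S)/(2*S) (v(S) = (-3 + S)/((2*S)) = (-3 + S)*(1/(2*S)) = (-3 + S)/(2*S))
(-136 + v(-2))² = (-136 + (½)*(-3 - 2)/(-2))² = (-136 + (½)*(-½)*(-5))² = (-136 + 5/4)² = (-539/4)² = 290521/16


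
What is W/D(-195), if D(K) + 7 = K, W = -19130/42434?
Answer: 9565/4285834 ≈ 0.0022318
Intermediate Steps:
W = -9565/21217 (W = -19130*1/42434 = -9565/21217 ≈ -0.45082)
D(K) = -7 + K
W/D(-195) = -9565/(21217*(-7 - 195)) = -9565/21217/(-202) = -9565/21217*(-1/202) = 9565/4285834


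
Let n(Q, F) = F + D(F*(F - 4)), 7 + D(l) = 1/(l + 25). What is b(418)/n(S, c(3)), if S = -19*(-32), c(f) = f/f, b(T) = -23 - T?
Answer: 9702/131 ≈ 74.061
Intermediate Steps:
D(l) = -7 + 1/(25 + l) (D(l) = -7 + 1/(l + 25) = -7 + 1/(25 + l))
c(f) = 1
S = 608
n(Q, F) = F + (-174 - 7*F*(-4 + F))/(25 + F*(-4 + F)) (n(Q, F) = F + (-174 - 7*F*(F - 4))/(25 + F*(F - 4)) = F + (-174 - 7*F*(-4 + F))/(25 + F*(-4 + F)))
b(418)/n(S, c(3)) = (-23 - 1*418)/(((-174 + 1³ - 11*1² + 53*1)/(25 + 1² - 4*1))) = (-23 - 418)/(((-174 + 1 - 11*1 + 53)/(25 + 1 - 4))) = -441*22/(-174 + 1 - 11 + 53) = -441/((1/22)*(-131)) = -441/(-131/22) = -441*(-22/131) = 9702/131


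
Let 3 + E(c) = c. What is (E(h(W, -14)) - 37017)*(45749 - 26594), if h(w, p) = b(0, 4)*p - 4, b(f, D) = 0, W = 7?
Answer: -709194720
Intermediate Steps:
h(w, p) = -4 (h(w, p) = 0*p - 4 = 0 - 4 = -4)
E(c) = -3 + c
(E(h(W, -14)) - 37017)*(45749 - 26594) = ((-3 - 4) - 37017)*(45749 - 26594) = (-7 - 37017)*19155 = -37024*19155 = -709194720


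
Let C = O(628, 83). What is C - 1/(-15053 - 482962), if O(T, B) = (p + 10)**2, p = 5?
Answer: 112053376/498015 ≈ 225.00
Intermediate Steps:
O(T, B) = 225 (O(T, B) = (5 + 10)**2 = 15**2 = 225)
C = 225
C - 1/(-15053 - 482962) = 225 - 1/(-15053 - 482962) = 225 - 1/(-498015) = 225 - 1*(-1/498015) = 225 + 1/498015 = 112053376/498015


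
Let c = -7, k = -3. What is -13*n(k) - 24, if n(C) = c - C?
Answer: 28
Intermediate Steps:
n(C) = -7 - C
-13*n(k) - 24 = -13*(-7 - 1*(-3)) - 24 = -13*(-7 + 3) - 24 = -13*(-4) - 24 = 52 - 24 = 28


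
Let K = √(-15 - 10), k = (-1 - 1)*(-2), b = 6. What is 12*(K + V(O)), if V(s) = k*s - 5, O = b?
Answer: 228 + 60*I ≈ 228.0 + 60.0*I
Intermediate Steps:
k = 4 (k = -2*(-2) = 4)
O = 6
K = 5*I (K = √(-25) = 5*I ≈ 5.0*I)
V(s) = -5 + 4*s (V(s) = 4*s - 5 = -5 + 4*s)
12*(K + V(O)) = 12*(5*I + (-5 + 4*6)) = 12*(5*I + (-5 + 24)) = 12*(5*I + 19) = 12*(19 + 5*I) = 228 + 60*I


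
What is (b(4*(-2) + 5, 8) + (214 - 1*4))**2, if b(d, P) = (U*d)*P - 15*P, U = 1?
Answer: 4356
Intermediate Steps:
b(d, P) = -15*P + P*d (b(d, P) = (1*d)*P - 15*P = d*P - 15*P = P*d - 15*P = -15*P + P*d)
(b(4*(-2) + 5, 8) + (214 - 1*4))**2 = (8*(-15 + (4*(-2) + 5)) + (214 - 1*4))**2 = (8*(-15 + (-8 + 5)) + (214 - 4))**2 = (8*(-15 - 3) + 210)**2 = (8*(-18) + 210)**2 = (-144 + 210)**2 = 66**2 = 4356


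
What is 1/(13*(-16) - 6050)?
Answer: -1/6258 ≈ -0.00015980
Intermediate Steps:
1/(13*(-16) - 6050) = 1/(-208 - 6050) = 1/(-6258) = -1/6258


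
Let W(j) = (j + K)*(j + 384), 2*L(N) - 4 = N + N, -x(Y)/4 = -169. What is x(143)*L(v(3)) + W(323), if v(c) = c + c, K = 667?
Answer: 705338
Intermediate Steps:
x(Y) = 676 (x(Y) = -4*(-169) = 676)
v(c) = 2*c
L(N) = 2 + N (L(N) = 2 + (N + N)/2 = 2 + (2*N)/2 = 2 + N)
W(j) = (384 + j)*(667 + j) (W(j) = (j + 667)*(j + 384) = (667 + j)*(384 + j) = (384 + j)*(667 + j))
x(143)*L(v(3)) + W(323) = 676*(2 + 2*3) + (256128 + 323**2 + 1051*323) = 676*(2 + 6) + (256128 + 104329 + 339473) = 676*8 + 699930 = 5408 + 699930 = 705338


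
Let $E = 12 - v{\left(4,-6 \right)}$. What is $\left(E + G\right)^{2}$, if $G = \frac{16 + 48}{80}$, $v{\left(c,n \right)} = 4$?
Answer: $\frac{1936}{25} \approx 77.44$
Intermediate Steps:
$G = \frac{4}{5}$ ($G = 64 \cdot \frac{1}{80} = \frac{4}{5} \approx 0.8$)
$E = 8$ ($E = 12 - 4 = 8$)
$\left(E + G\right)^{2} = \left(8 + \frac{4}{5}\right)^{2} = \left(\frac{44}{5}\right)^{2} = \frac{1936}{25}$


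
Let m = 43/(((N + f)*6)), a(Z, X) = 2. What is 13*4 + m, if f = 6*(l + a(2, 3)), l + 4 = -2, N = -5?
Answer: 9005/174 ≈ 51.753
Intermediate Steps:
l = -6 (l = -4 - 2 = -6)
f = -24 (f = 6*(-6 + 2) = 6*(-4) = -24)
m = -43/174 (m = 43/(((-5 - 24)*6)) = 43/((-29*6)) = 43/(-174) = 43*(-1/174) = -43/174 ≈ -0.24713)
13*4 + m = 13*4 - 43/174 = 52 - 43/174 = 9005/174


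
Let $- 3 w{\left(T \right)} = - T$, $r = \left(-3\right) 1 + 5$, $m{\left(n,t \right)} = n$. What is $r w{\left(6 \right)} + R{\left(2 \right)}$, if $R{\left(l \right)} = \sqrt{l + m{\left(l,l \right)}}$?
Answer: $6$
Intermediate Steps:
$r = 2$ ($r = -3 + 5 = 2$)
$w{\left(T \right)} = \frac{T}{3}$ ($w{\left(T \right)} = - \frac{\left(-1\right) T}{3} = \frac{T}{3}$)
$R{\left(l \right)} = \sqrt{2} \sqrt{l}$ ($R{\left(l \right)} = \sqrt{l + l} = \sqrt{2 l} = \sqrt{2} \sqrt{l}$)
$r w{\left(6 \right)} + R{\left(2 \right)} = 2 \cdot \frac{1}{3} \cdot 6 + \sqrt{2} \sqrt{2} = 2 \cdot 2 + 2 = 4 + 2 = 6$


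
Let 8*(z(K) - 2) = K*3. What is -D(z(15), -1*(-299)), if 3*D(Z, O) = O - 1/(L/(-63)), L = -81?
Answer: -2684/27 ≈ -99.407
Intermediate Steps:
z(K) = 2 + 3*K/8 (z(K) = 2 + (K*3)/8 = 2 + (3*K)/8 = 2 + 3*K/8)
D(Z, O) = -7/27 + O/3 (D(Z, O) = (O - 1/((-81/(-63))))/3 = (O - 1/((-81*(-1/63))))/3 = (O - 1/9/7)/3 = (O - 1*7/9)/3 = (O - 7/9)/3 = (-7/9 + O)/3 = -7/27 + O/3)
-D(z(15), -1*(-299)) = -(-7/27 + (-1*(-299))/3) = -(-7/27 + (1/3)*299) = -(-7/27 + 299/3) = -1*2684/27 = -2684/27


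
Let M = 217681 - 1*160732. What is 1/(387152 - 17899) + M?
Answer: 21028589098/369253 ≈ 56949.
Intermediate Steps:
M = 56949 (M = 217681 - 160732 = 56949)
1/(387152 - 17899) + M = 1/(387152 - 17899) + 56949 = 1/369253 + 56949 = 21028589098/369253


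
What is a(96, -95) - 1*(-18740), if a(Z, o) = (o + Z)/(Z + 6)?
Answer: 1911481/102 ≈ 18740.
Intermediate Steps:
a(Z, o) = (Z + o)/(6 + Z)
a(96, -95) - 1*(-18740) = (96 - 95)/(6 + 96) - 1*(-18740) = 1/102 + 18740 = 1911481/102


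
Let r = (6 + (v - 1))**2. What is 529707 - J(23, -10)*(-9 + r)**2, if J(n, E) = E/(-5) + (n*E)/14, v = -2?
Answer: 529707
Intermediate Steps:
J(n, E) = -E/5 + E*n/14 (J(n, E) = E*(-1/5) + (E*n)*(1/14) = -E/5 + E*n/14)
r = 9 (r = (6 + (-2 - 1))**2 = (6 - 3)**2 = 3**2 = 9)
529707 - J(23, -10)*(-9 + r)**2 = 529707 - (1/70)*(-10)*(-14 + 5*23)*(-9 + 9)**2 = 529707 - (1/70)*(-10)*(-14 + 115)*0**2 = 529707 - (1/70)*(-10)*101*0 = 529707 - (-101)*0/7 = 529707 - 1*0 = 529707 + 0 = 529707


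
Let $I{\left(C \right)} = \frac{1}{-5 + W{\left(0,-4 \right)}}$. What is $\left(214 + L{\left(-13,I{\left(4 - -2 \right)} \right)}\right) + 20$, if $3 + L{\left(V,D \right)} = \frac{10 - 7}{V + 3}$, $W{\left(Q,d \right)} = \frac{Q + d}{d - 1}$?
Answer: $\frac{2307}{10} \approx 230.7$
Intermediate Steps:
$W{\left(Q,d \right)} = \frac{Q + d}{-1 + d}$
$I{\left(C \right)} = - \frac{5}{21}$ ($I{\left(C \right)} = \frac{1}{-5 + \frac{0 - 4}{-1 - 4}} = \frac{1}{-5 + \frac{1}{-5} \left(-4\right)} = \frac{1}{-5 - - \frac{4}{5}} = \frac{1}{-5 + \frac{4}{5}} = \frac{1}{- \frac{21}{5}} = - \frac{5}{21}$)
$L{\left(V,D \right)} = -3 + \frac{3}{3 + V}$ ($L{\left(V,D \right)} = -3 + \frac{10 - 7}{V + 3} = -3 + \frac{3}{3 + V}$)
$\left(214 + L{\left(-13,I{\left(4 - -2 \right)} \right)}\right) + 20 = \left(214 + \frac{3 \left(-2 - -13\right)}{3 - 13}\right) + 20 = \left(214 + \frac{3 \left(-2 + 13\right)}{-10}\right) + 20 = \left(214 + 3 \left(- \frac{1}{10}\right) 11\right) + 20 = \left(214 - \frac{33}{10}\right) + 20 = \frac{2107}{10} + 20 = \frac{2307}{10}$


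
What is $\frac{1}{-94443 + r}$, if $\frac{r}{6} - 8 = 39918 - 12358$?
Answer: $\frac{1}{70965} \approx 1.4091 \cdot 10^{-5}$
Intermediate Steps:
$r = 165408$ ($r = 48 + 6 \left(39918 - 12358\right) = 48 + 6 \cdot 27560 = 48 + 165360 = 165408$)
$\frac{1}{-94443 + r} = \frac{1}{-94443 + 165408} = \frac{1}{70965}$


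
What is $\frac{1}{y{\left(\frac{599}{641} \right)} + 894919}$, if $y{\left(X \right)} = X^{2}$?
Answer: $\frac{410881}{367705572440} \approx 1.1174 \cdot 10^{-6}$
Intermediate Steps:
$\frac{1}{y{\left(\frac{599}{641} \right)} + 894919} = \frac{1}{\left(\frac{599}{641}\right)^{2} + 894919} = \frac{1}{\frac{358801}{410881} + 894919} = \frac{1}{\frac{367705572440}{410881}} = \frac{410881}{367705572440}$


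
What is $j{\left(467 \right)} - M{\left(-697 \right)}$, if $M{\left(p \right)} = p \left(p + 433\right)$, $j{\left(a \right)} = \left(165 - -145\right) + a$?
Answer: $-183231$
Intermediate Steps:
$j{\left(a \right)} = 310 + a$ ($j{\left(a \right)} = \left(165 + 145\right) + a = 310 + a$)
$M{\left(p \right)} = p \left(433 + p\right)$
$j{\left(467 \right)} - M{\left(-697 \right)} = \left(310 + 467\right) - - 697 \left(433 - 697\right) = 777 - \left(-697\right) \left(-264\right) = 777 - 184008 = -183231$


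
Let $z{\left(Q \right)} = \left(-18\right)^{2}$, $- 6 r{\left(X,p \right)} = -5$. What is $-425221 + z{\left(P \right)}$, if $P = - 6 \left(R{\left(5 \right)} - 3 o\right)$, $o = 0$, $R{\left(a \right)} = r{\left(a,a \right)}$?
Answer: $-424897$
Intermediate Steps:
$r{\left(X,p \right)} = \frac{5}{6}$ ($r{\left(X,p \right)} = \left(- \frac{1}{6}\right) \left(-5\right) = \frac{5}{6}$)
$R{\left(a \right)} = \frac{5}{6}$
$P = -5$ ($P = - 6 \left(\frac{5}{6} - 0\right) = - 6 \left(\frac{5}{6} + 0\right) = \left(-6\right) \frac{5}{6} = -5$)
$z{\left(Q \right)} = 324$
$-425221 + z{\left(P \right)} = -425221 + 324 = -424897$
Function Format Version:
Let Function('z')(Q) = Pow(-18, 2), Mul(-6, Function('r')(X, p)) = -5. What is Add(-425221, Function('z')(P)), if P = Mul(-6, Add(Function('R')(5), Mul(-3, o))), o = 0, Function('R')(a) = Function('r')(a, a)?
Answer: -424897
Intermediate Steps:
Function('r')(X, p) = Rational(5, 6) (Function('r')(X, p) = Mul(Rational(-1, 6), -5) = Rational(5, 6))
Function('R')(a) = Rational(5, 6)
P = -5 (P = Mul(-6, Add(Rational(5, 6), Mul(-3, 0))) = Mul(-6, Add(Rational(5, 6), 0)) = Mul(-6, Rational(5, 6)) = -5)
Function('z')(Q) = 324
Add(-425221, Function('z')(P)) = Add(-425221, 324) = -424897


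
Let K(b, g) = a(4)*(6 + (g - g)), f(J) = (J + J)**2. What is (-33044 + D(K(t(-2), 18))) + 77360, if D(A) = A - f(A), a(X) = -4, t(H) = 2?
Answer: 41988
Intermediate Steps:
f(J) = 4*J**2 (f(J) = (2*J)**2 = 4*J**2)
K(b, g) = -24 (K(b, g) = -4*(6 + (g - g)) = -4*(6 + 0) = -4*6 = -24)
D(A) = A - 4*A**2
(-33044 + D(K(t(-2), 18))) + 77360 = (-33044 - 24*(1 - 4*(-24))) + 77360 = (-33044 - 24*(1 + 96)) + 77360 = (-33044 - 24*97) + 77360 = (-33044 - 2328) + 77360 = -35372 + 77360 = 41988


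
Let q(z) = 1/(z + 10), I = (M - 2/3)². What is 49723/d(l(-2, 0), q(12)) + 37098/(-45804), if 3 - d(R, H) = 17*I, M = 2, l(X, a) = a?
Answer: -3417783273/1870330 ≈ -1827.4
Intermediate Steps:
I = 16/9 (I = (2 - 2/3)² = (2 - 2*⅓)² = (2 - ⅔)² = (4/3)² = 16/9 ≈ 1.7778)
q(z) = 1/(10 + z)
d(R, H) = -245/9 (d(R, H) = 3 - 17*16/9 = 3 - 1*272/9 = 3 - 272/9 = -245/9)
49723/d(l(-2, 0), q(12)) + 37098/(-45804) = 49723/(-245/9) + 37098/(-45804) = 49723*(-9/245) + 37098*(-1/45804) = -447507/245 - 6183/7634 = -3417783273/1870330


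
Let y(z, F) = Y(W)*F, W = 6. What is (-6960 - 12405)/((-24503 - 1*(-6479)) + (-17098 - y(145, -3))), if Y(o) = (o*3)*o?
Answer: 19365/34798 ≈ 0.55650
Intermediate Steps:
Y(o) = 3*o**2 (Y(o) = (3*o)*o = 3*o**2)
y(z, F) = 108*F (y(z, F) = (3*6**2)*F = (3*36)*F = 108*F)
(-6960 - 12405)/((-24503 - 1*(-6479)) + (-17098 - y(145, -3))) = (-6960 - 12405)/((-24503 - 1*(-6479)) + (-17098 - 108*(-3))) = -19365/((-24503 + 6479) + (-17098 - 1*(-324))) = -19365/(-18024 + (-17098 + 324)) = -19365/(-18024 - 16774) = -19365/(-34798) = -19365*(-1/34798) = 19365/34798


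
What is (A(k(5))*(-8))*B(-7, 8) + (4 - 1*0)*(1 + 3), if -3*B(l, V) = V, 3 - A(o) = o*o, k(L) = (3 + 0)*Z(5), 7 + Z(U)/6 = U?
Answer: -27568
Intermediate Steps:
Z(U) = -42 + 6*U
k(L) = -36 (k(L) = (3 + 0)*(-42 + 6*5) = 3*(-42 + 30) = 3*(-12) = -36)
A(o) = 3 - o² (A(o) = 3 - o*o = 3 - o²)
B(l, V) = -V/3
(A(k(5))*(-8))*B(-7, 8) + (4 - 1*0)*(1 + 3) = ((3 - 1*(-36)²)*(-8))*(-⅓*8) + (4 - 1*0)*(1 + 3) = ((3 - 1*1296)*(-8))*(-8/3) + (4 + 0)*4 = ((3 - 1296)*(-8))*(-8/3) + 4*4 = -1293*(-8)*(-8/3) + 16 = 10344*(-8/3) + 16 = -27584 + 16 = -27568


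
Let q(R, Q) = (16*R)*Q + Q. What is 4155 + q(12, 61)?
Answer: 15928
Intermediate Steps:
q(R, Q) = Q + 16*Q*R (q(R, Q) = 16*Q*R + Q = Q + 16*Q*R)
4155 + q(12, 61) = 4155 + 61*(1 + 16*12) = 4155 + 61*(1 + 192) = 4155 + 61*193 = 4155 + 11773 = 15928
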